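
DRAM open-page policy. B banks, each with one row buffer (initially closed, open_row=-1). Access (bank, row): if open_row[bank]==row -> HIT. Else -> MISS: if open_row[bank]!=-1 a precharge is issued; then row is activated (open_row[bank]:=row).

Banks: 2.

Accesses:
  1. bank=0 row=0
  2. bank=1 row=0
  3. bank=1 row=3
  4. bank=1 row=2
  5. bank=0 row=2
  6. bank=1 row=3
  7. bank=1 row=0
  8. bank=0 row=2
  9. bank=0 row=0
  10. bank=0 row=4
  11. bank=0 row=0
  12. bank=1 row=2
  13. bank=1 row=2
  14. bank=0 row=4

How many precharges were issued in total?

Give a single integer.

Acc 1: bank0 row0 -> MISS (open row0); precharges=0
Acc 2: bank1 row0 -> MISS (open row0); precharges=0
Acc 3: bank1 row3 -> MISS (open row3); precharges=1
Acc 4: bank1 row2 -> MISS (open row2); precharges=2
Acc 5: bank0 row2 -> MISS (open row2); precharges=3
Acc 6: bank1 row3 -> MISS (open row3); precharges=4
Acc 7: bank1 row0 -> MISS (open row0); precharges=5
Acc 8: bank0 row2 -> HIT
Acc 9: bank0 row0 -> MISS (open row0); precharges=6
Acc 10: bank0 row4 -> MISS (open row4); precharges=7
Acc 11: bank0 row0 -> MISS (open row0); precharges=8
Acc 12: bank1 row2 -> MISS (open row2); precharges=9
Acc 13: bank1 row2 -> HIT
Acc 14: bank0 row4 -> MISS (open row4); precharges=10

Answer: 10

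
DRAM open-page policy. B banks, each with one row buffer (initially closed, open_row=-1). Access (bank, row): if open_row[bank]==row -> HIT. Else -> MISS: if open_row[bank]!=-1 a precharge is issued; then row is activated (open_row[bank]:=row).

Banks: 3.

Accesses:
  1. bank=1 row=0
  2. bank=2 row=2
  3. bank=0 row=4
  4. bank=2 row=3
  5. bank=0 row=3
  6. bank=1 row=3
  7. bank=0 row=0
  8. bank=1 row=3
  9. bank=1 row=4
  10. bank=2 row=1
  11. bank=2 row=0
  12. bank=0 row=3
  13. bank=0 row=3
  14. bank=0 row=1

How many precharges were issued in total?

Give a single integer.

Answer: 9

Derivation:
Acc 1: bank1 row0 -> MISS (open row0); precharges=0
Acc 2: bank2 row2 -> MISS (open row2); precharges=0
Acc 3: bank0 row4 -> MISS (open row4); precharges=0
Acc 4: bank2 row3 -> MISS (open row3); precharges=1
Acc 5: bank0 row3 -> MISS (open row3); precharges=2
Acc 6: bank1 row3 -> MISS (open row3); precharges=3
Acc 7: bank0 row0 -> MISS (open row0); precharges=4
Acc 8: bank1 row3 -> HIT
Acc 9: bank1 row4 -> MISS (open row4); precharges=5
Acc 10: bank2 row1 -> MISS (open row1); precharges=6
Acc 11: bank2 row0 -> MISS (open row0); precharges=7
Acc 12: bank0 row3 -> MISS (open row3); precharges=8
Acc 13: bank0 row3 -> HIT
Acc 14: bank0 row1 -> MISS (open row1); precharges=9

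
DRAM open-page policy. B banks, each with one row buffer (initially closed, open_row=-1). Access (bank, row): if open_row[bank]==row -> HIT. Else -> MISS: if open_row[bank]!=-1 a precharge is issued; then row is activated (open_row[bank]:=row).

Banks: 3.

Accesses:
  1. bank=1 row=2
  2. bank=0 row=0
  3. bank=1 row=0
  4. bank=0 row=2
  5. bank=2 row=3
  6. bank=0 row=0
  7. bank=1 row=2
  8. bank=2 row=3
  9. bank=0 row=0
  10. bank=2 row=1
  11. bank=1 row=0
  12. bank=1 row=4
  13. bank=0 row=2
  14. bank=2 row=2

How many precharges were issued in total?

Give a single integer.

Answer: 9

Derivation:
Acc 1: bank1 row2 -> MISS (open row2); precharges=0
Acc 2: bank0 row0 -> MISS (open row0); precharges=0
Acc 3: bank1 row0 -> MISS (open row0); precharges=1
Acc 4: bank0 row2 -> MISS (open row2); precharges=2
Acc 5: bank2 row3 -> MISS (open row3); precharges=2
Acc 6: bank0 row0 -> MISS (open row0); precharges=3
Acc 7: bank1 row2 -> MISS (open row2); precharges=4
Acc 8: bank2 row3 -> HIT
Acc 9: bank0 row0 -> HIT
Acc 10: bank2 row1 -> MISS (open row1); precharges=5
Acc 11: bank1 row0 -> MISS (open row0); precharges=6
Acc 12: bank1 row4 -> MISS (open row4); precharges=7
Acc 13: bank0 row2 -> MISS (open row2); precharges=8
Acc 14: bank2 row2 -> MISS (open row2); precharges=9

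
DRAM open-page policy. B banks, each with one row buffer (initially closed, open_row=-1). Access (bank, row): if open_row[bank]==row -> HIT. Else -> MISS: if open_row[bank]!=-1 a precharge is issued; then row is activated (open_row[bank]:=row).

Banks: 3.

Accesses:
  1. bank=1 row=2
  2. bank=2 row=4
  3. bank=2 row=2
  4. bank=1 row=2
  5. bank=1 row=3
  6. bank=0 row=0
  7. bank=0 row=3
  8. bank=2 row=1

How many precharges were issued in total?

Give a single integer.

Answer: 4

Derivation:
Acc 1: bank1 row2 -> MISS (open row2); precharges=0
Acc 2: bank2 row4 -> MISS (open row4); precharges=0
Acc 3: bank2 row2 -> MISS (open row2); precharges=1
Acc 4: bank1 row2 -> HIT
Acc 5: bank1 row3 -> MISS (open row3); precharges=2
Acc 6: bank0 row0 -> MISS (open row0); precharges=2
Acc 7: bank0 row3 -> MISS (open row3); precharges=3
Acc 8: bank2 row1 -> MISS (open row1); precharges=4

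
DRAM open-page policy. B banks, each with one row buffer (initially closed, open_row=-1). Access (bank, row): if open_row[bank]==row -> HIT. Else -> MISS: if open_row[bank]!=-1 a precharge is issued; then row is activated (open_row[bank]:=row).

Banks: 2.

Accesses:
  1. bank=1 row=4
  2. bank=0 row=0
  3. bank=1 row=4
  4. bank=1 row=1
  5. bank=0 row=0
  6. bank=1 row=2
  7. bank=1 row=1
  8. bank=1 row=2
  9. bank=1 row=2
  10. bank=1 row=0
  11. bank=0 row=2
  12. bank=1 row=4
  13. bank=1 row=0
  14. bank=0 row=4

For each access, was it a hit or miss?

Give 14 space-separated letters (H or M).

Acc 1: bank1 row4 -> MISS (open row4); precharges=0
Acc 2: bank0 row0 -> MISS (open row0); precharges=0
Acc 3: bank1 row4 -> HIT
Acc 4: bank1 row1 -> MISS (open row1); precharges=1
Acc 5: bank0 row0 -> HIT
Acc 6: bank1 row2 -> MISS (open row2); precharges=2
Acc 7: bank1 row1 -> MISS (open row1); precharges=3
Acc 8: bank1 row2 -> MISS (open row2); precharges=4
Acc 9: bank1 row2 -> HIT
Acc 10: bank1 row0 -> MISS (open row0); precharges=5
Acc 11: bank0 row2 -> MISS (open row2); precharges=6
Acc 12: bank1 row4 -> MISS (open row4); precharges=7
Acc 13: bank1 row0 -> MISS (open row0); precharges=8
Acc 14: bank0 row4 -> MISS (open row4); precharges=9

Answer: M M H M H M M M H M M M M M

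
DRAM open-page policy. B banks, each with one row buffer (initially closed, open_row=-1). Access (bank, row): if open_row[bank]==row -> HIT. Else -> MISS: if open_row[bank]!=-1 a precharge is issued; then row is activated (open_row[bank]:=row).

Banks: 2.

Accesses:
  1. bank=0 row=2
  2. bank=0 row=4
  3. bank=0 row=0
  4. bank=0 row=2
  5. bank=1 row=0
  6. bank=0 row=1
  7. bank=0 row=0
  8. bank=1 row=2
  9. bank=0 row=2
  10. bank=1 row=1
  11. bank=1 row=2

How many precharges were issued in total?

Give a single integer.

Acc 1: bank0 row2 -> MISS (open row2); precharges=0
Acc 2: bank0 row4 -> MISS (open row4); precharges=1
Acc 3: bank0 row0 -> MISS (open row0); precharges=2
Acc 4: bank0 row2 -> MISS (open row2); precharges=3
Acc 5: bank1 row0 -> MISS (open row0); precharges=3
Acc 6: bank0 row1 -> MISS (open row1); precharges=4
Acc 7: bank0 row0 -> MISS (open row0); precharges=5
Acc 8: bank1 row2 -> MISS (open row2); precharges=6
Acc 9: bank0 row2 -> MISS (open row2); precharges=7
Acc 10: bank1 row1 -> MISS (open row1); precharges=8
Acc 11: bank1 row2 -> MISS (open row2); precharges=9

Answer: 9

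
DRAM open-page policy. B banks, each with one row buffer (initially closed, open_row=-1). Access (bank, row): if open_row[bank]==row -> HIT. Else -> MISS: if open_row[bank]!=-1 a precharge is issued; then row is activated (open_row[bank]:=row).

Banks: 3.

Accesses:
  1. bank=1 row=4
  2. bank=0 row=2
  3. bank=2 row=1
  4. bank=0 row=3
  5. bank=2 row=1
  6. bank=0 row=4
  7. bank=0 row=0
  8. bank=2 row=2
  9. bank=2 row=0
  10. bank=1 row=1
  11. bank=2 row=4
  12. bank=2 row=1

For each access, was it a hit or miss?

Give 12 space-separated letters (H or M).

Answer: M M M M H M M M M M M M

Derivation:
Acc 1: bank1 row4 -> MISS (open row4); precharges=0
Acc 2: bank0 row2 -> MISS (open row2); precharges=0
Acc 3: bank2 row1 -> MISS (open row1); precharges=0
Acc 4: bank0 row3 -> MISS (open row3); precharges=1
Acc 5: bank2 row1 -> HIT
Acc 6: bank0 row4 -> MISS (open row4); precharges=2
Acc 7: bank0 row0 -> MISS (open row0); precharges=3
Acc 8: bank2 row2 -> MISS (open row2); precharges=4
Acc 9: bank2 row0 -> MISS (open row0); precharges=5
Acc 10: bank1 row1 -> MISS (open row1); precharges=6
Acc 11: bank2 row4 -> MISS (open row4); precharges=7
Acc 12: bank2 row1 -> MISS (open row1); precharges=8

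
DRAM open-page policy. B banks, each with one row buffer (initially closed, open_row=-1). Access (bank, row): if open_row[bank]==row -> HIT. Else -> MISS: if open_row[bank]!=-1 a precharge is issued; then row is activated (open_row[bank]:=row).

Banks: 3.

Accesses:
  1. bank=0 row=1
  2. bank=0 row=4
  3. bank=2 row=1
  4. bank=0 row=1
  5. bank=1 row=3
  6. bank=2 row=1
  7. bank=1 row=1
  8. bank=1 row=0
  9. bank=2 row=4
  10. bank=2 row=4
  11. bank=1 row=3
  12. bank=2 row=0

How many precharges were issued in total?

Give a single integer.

Answer: 7

Derivation:
Acc 1: bank0 row1 -> MISS (open row1); precharges=0
Acc 2: bank0 row4 -> MISS (open row4); precharges=1
Acc 3: bank2 row1 -> MISS (open row1); precharges=1
Acc 4: bank0 row1 -> MISS (open row1); precharges=2
Acc 5: bank1 row3 -> MISS (open row3); precharges=2
Acc 6: bank2 row1 -> HIT
Acc 7: bank1 row1 -> MISS (open row1); precharges=3
Acc 8: bank1 row0 -> MISS (open row0); precharges=4
Acc 9: bank2 row4 -> MISS (open row4); precharges=5
Acc 10: bank2 row4 -> HIT
Acc 11: bank1 row3 -> MISS (open row3); precharges=6
Acc 12: bank2 row0 -> MISS (open row0); precharges=7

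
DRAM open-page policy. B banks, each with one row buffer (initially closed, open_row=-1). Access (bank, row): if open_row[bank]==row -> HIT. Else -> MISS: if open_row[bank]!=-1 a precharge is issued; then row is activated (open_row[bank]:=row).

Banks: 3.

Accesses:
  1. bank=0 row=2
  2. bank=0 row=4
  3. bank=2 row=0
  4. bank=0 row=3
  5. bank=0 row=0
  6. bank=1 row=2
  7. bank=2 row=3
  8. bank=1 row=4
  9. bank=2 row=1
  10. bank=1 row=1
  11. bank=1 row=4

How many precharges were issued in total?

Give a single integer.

Answer: 8

Derivation:
Acc 1: bank0 row2 -> MISS (open row2); precharges=0
Acc 2: bank0 row4 -> MISS (open row4); precharges=1
Acc 3: bank2 row0 -> MISS (open row0); precharges=1
Acc 4: bank0 row3 -> MISS (open row3); precharges=2
Acc 5: bank0 row0 -> MISS (open row0); precharges=3
Acc 6: bank1 row2 -> MISS (open row2); precharges=3
Acc 7: bank2 row3 -> MISS (open row3); precharges=4
Acc 8: bank1 row4 -> MISS (open row4); precharges=5
Acc 9: bank2 row1 -> MISS (open row1); precharges=6
Acc 10: bank1 row1 -> MISS (open row1); precharges=7
Acc 11: bank1 row4 -> MISS (open row4); precharges=8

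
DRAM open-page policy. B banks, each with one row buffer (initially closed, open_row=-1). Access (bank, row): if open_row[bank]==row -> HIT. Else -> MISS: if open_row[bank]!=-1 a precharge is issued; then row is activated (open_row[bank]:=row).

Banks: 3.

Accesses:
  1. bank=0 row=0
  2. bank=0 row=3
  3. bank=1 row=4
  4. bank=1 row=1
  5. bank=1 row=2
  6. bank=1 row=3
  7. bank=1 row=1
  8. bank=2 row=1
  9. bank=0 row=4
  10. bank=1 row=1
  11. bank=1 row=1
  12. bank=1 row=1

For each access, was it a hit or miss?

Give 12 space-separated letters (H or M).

Answer: M M M M M M M M M H H H

Derivation:
Acc 1: bank0 row0 -> MISS (open row0); precharges=0
Acc 2: bank0 row3 -> MISS (open row3); precharges=1
Acc 3: bank1 row4 -> MISS (open row4); precharges=1
Acc 4: bank1 row1 -> MISS (open row1); precharges=2
Acc 5: bank1 row2 -> MISS (open row2); precharges=3
Acc 6: bank1 row3 -> MISS (open row3); precharges=4
Acc 7: bank1 row1 -> MISS (open row1); precharges=5
Acc 8: bank2 row1 -> MISS (open row1); precharges=5
Acc 9: bank0 row4 -> MISS (open row4); precharges=6
Acc 10: bank1 row1 -> HIT
Acc 11: bank1 row1 -> HIT
Acc 12: bank1 row1 -> HIT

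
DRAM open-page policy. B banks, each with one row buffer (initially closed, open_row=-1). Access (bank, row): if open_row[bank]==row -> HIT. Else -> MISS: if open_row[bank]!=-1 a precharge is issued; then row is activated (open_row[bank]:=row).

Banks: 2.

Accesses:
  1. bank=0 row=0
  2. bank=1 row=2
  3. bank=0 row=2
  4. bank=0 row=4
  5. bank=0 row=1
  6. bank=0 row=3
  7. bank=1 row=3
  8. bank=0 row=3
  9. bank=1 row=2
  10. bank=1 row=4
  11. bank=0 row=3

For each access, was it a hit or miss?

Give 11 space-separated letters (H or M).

Answer: M M M M M M M H M M H

Derivation:
Acc 1: bank0 row0 -> MISS (open row0); precharges=0
Acc 2: bank1 row2 -> MISS (open row2); precharges=0
Acc 3: bank0 row2 -> MISS (open row2); precharges=1
Acc 4: bank0 row4 -> MISS (open row4); precharges=2
Acc 5: bank0 row1 -> MISS (open row1); precharges=3
Acc 6: bank0 row3 -> MISS (open row3); precharges=4
Acc 7: bank1 row3 -> MISS (open row3); precharges=5
Acc 8: bank0 row3 -> HIT
Acc 9: bank1 row2 -> MISS (open row2); precharges=6
Acc 10: bank1 row4 -> MISS (open row4); precharges=7
Acc 11: bank0 row3 -> HIT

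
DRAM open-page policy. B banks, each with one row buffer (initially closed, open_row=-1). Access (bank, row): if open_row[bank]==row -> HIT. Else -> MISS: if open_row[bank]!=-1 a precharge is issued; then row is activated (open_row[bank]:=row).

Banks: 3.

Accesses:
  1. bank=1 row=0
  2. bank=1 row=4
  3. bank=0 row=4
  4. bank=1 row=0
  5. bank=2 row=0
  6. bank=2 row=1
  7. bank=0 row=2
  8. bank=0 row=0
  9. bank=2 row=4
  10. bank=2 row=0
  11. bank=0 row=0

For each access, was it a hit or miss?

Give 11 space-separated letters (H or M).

Acc 1: bank1 row0 -> MISS (open row0); precharges=0
Acc 2: bank1 row4 -> MISS (open row4); precharges=1
Acc 3: bank0 row4 -> MISS (open row4); precharges=1
Acc 4: bank1 row0 -> MISS (open row0); precharges=2
Acc 5: bank2 row0 -> MISS (open row0); precharges=2
Acc 6: bank2 row1 -> MISS (open row1); precharges=3
Acc 7: bank0 row2 -> MISS (open row2); precharges=4
Acc 8: bank0 row0 -> MISS (open row0); precharges=5
Acc 9: bank2 row4 -> MISS (open row4); precharges=6
Acc 10: bank2 row0 -> MISS (open row0); precharges=7
Acc 11: bank0 row0 -> HIT

Answer: M M M M M M M M M M H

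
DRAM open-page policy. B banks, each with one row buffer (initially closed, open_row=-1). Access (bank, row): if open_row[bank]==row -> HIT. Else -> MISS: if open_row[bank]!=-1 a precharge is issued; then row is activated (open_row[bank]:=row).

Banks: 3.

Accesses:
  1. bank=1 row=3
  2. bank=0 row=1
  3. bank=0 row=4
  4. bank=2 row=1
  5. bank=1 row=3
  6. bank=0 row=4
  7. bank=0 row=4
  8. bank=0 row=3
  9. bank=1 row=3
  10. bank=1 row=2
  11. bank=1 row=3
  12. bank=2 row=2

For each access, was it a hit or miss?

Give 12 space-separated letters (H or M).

Answer: M M M M H H H M H M M M

Derivation:
Acc 1: bank1 row3 -> MISS (open row3); precharges=0
Acc 2: bank0 row1 -> MISS (open row1); precharges=0
Acc 3: bank0 row4 -> MISS (open row4); precharges=1
Acc 4: bank2 row1 -> MISS (open row1); precharges=1
Acc 5: bank1 row3 -> HIT
Acc 6: bank0 row4 -> HIT
Acc 7: bank0 row4 -> HIT
Acc 8: bank0 row3 -> MISS (open row3); precharges=2
Acc 9: bank1 row3 -> HIT
Acc 10: bank1 row2 -> MISS (open row2); precharges=3
Acc 11: bank1 row3 -> MISS (open row3); precharges=4
Acc 12: bank2 row2 -> MISS (open row2); precharges=5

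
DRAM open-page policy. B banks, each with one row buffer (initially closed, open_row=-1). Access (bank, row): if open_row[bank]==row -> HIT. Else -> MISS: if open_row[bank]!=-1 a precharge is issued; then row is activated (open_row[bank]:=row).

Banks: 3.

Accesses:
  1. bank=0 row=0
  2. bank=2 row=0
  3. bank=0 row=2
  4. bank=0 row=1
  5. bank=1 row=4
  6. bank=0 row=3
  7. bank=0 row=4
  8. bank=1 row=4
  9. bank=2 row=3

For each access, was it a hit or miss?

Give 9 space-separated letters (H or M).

Acc 1: bank0 row0 -> MISS (open row0); precharges=0
Acc 2: bank2 row0 -> MISS (open row0); precharges=0
Acc 3: bank0 row2 -> MISS (open row2); precharges=1
Acc 4: bank0 row1 -> MISS (open row1); precharges=2
Acc 5: bank1 row4 -> MISS (open row4); precharges=2
Acc 6: bank0 row3 -> MISS (open row3); precharges=3
Acc 7: bank0 row4 -> MISS (open row4); precharges=4
Acc 8: bank1 row4 -> HIT
Acc 9: bank2 row3 -> MISS (open row3); precharges=5

Answer: M M M M M M M H M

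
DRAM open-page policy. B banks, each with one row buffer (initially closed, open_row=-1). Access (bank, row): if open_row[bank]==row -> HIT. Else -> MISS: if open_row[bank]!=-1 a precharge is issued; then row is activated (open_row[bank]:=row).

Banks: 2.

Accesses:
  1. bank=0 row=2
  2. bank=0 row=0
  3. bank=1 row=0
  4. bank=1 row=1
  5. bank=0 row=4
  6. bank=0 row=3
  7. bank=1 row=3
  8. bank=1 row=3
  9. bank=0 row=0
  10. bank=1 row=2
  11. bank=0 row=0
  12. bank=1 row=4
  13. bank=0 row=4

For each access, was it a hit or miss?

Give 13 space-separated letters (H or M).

Acc 1: bank0 row2 -> MISS (open row2); precharges=0
Acc 2: bank0 row0 -> MISS (open row0); precharges=1
Acc 3: bank1 row0 -> MISS (open row0); precharges=1
Acc 4: bank1 row1 -> MISS (open row1); precharges=2
Acc 5: bank0 row4 -> MISS (open row4); precharges=3
Acc 6: bank0 row3 -> MISS (open row3); precharges=4
Acc 7: bank1 row3 -> MISS (open row3); precharges=5
Acc 8: bank1 row3 -> HIT
Acc 9: bank0 row0 -> MISS (open row0); precharges=6
Acc 10: bank1 row2 -> MISS (open row2); precharges=7
Acc 11: bank0 row0 -> HIT
Acc 12: bank1 row4 -> MISS (open row4); precharges=8
Acc 13: bank0 row4 -> MISS (open row4); precharges=9

Answer: M M M M M M M H M M H M M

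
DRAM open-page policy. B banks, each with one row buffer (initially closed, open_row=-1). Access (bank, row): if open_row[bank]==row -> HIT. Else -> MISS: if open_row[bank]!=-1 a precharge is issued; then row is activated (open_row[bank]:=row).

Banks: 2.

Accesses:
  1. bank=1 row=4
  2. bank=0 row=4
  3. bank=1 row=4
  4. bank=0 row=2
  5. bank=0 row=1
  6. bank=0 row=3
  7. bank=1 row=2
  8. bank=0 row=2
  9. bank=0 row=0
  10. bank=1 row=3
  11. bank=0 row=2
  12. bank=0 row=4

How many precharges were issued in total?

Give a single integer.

Answer: 9

Derivation:
Acc 1: bank1 row4 -> MISS (open row4); precharges=0
Acc 2: bank0 row4 -> MISS (open row4); precharges=0
Acc 3: bank1 row4 -> HIT
Acc 4: bank0 row2 -> MISS (open row2); precharges=1
Acc 5: bank0 row1 -> MISS (open row1); precharges=2
Acc 6: bank0 row3 -> MISS (open row3); precharges=3
Acc 7: bank1 row2 -> MISS (open row2); precharges=4
Acc 8: bank0 row2 -> MISS (open row2); precharges=5
Acc 9: bank0 row0 -> MISS (open row0); precharges=6
Acc 10: bank1 row3 -> MISS (open row3); precharges=7
Acc 11: bank0 row2 -> MISS (open row2); precharges=8
Acc 12: bank0 row4 -> MISS (open row4); precharges=9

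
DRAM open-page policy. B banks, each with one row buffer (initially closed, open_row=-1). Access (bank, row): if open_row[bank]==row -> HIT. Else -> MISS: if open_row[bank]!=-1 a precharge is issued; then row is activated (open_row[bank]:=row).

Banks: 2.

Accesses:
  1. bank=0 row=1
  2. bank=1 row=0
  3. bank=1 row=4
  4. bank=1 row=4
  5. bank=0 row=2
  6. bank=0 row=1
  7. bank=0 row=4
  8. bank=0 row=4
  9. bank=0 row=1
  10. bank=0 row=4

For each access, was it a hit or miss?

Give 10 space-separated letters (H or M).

Answer: M M M H M M M H M M

Derivation:
Acc 1: bank0 row1 -> MISS (open row1); precharges=0
Acc 2: bank1 row0 -> MISS (open row0); precharges=0
Acc 3: bank1 row4 -> MISS (open row4); precharges=1
Acc 4: bank1 row4 -> HIT
Acc 5: bank0 row2 -> MISS (open row2); precharges=2
Acc 6: bank0 row1 -> MISS (open row1); precharges=3
Acc 7: bank0 row4 -> MISS (open row4); precharges=4
Acc 8: bank0 row4 -> HIT
Acc 9: bank0 row1 -> MISS (open row1); precharges=5
Acc 10: bank0 row4 -> MISS (open row4); precharges=6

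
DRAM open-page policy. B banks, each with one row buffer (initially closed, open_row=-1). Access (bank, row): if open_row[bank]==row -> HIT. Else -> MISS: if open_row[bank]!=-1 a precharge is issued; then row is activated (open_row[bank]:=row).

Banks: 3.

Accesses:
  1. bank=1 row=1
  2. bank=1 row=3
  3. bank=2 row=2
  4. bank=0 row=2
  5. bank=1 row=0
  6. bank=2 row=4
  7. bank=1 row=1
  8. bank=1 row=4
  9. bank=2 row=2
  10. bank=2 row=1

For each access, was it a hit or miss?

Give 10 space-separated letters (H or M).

Answer: M M M M M M M M M M

Derivation:
Acc 1: bank1 row1 -> MISS (open row1); precharges=0
Acc 2: bank1 row3 -> MISS (open row3); precharges=1
Acc 3: bank2 row2 -> MISS (open row2); precharges=1
Acc 4: bank0 row2 -> MISS (open row2); precharges=1
Acc 5: bank1 row0 -> MISS (open row0); precharges=2
Acc 6: bank2 row4 -> MISS (open row4); precharges=3
Acc 7: bank1 row1 -> MISS (open row1); precharges=4
Acc 8: bank1 row4 -> MISS (open row4); precharges=5
Acc 9: bank2 row2 -> MISS (open row2); precharges=6
Acc 10: bank2 row1 -> MISS (open row1); precharges=7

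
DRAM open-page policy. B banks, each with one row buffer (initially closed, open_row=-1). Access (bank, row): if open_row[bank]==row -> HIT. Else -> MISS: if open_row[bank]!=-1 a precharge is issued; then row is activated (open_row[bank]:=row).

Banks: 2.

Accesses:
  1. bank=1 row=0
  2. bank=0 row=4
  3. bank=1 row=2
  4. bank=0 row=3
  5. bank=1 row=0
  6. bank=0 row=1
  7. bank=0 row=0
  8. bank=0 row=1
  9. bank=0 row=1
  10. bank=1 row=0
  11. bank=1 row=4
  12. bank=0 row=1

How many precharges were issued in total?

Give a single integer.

Answer: 7

Derivation:
Acc 1: bank1 row0 -> MISS (open row0); precharges=0
Acc 2: bank0 row4 -> MISS (open row4); precharges=0
Acc 3: bank1 row2 -> MISS (open row2); precharges=1
Acc 4: bank0 row3 -> MISS (open row3); precharges=2
Acc 5: bank1 row0 -> MISS (open row0); precharges=3
Acc 6: bank0 row1 -> MISS (open row1); precharges=4
Acc 7: bank0 row0 -> MISS (open row0); precharges=5
Acc 8: bank0 row1 -> MISS (open row1); precharges=6
Acc 9: bank0 row1 -> HIT
Acc 10: bank1 row0 -> HIT
Acc 11: bank1 row4 -> MISS (open row4); precharges=7
Acc 12: bank0 row1 -> HIT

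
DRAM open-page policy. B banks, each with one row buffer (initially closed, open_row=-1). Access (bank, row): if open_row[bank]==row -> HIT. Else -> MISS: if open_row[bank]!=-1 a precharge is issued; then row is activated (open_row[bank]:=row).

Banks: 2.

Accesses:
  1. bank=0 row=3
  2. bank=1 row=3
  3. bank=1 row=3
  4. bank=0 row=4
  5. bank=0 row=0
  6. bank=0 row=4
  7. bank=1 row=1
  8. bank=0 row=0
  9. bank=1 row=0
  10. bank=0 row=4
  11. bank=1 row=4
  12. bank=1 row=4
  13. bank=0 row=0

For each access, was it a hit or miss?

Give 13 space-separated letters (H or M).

Answer: M M H M M M M M M M M H M

Derivation:
Acc 1: bank0 row3 -> MISS (open row3); precharges=0
Acc 2: bank1 row3 -> MISS (open row3); precharges=0
Acc 3: bank1 row3 -> HIT
Acc 4: bank0 row4 -> MISS (open row4); precharges=1
Acc 5: bank0 row0 -> MISS (open row0); precharges=2
Acc 6: bank0 row4 -> MISS (open row4); precharges=3
Acc 7: bank1 row1 -> MISS (open row1); precharges=4
Acc 8: bank0 row0 -> MISS (open row0); precharges=5
Acc 9: bank1 row0 -> MISS (open row0); precharges=6
Acc 10: bank0 row4 -> MISS (open row4); precharges=7
Acc 11: bank1 row4 -> MISS (open row4); precharges=8
Acc 12: bank1 row4 -> HIT
Acc 13: bank0 row0 -> MISS (open row0); precharges=9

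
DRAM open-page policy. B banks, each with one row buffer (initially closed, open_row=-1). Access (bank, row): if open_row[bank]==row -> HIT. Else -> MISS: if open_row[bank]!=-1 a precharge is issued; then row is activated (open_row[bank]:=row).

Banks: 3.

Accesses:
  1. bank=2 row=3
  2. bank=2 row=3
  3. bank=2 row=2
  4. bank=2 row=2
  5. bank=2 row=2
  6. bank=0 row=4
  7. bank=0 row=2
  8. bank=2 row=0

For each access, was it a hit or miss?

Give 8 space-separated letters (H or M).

Acc 1: bank2 row3 -> MISS (open row3); precharges=0
Acc 2: bank2 row3 -> HIT
Acc 3: bank2 row2 -> MISS (open row2); precharges=1
Acc 4: bank2 row2 -> HIT
Acc 5: bank2 row2 -> HIT
Acc 6: bank0 row4 -> MISS (open row4); precharges=1
Acc 7: bank0 row2 -> MISS (open row2); precharges=2
Acc 8: bank2 row0 -> MISS (open row0); precharges=3

Answer: M H M H H M M M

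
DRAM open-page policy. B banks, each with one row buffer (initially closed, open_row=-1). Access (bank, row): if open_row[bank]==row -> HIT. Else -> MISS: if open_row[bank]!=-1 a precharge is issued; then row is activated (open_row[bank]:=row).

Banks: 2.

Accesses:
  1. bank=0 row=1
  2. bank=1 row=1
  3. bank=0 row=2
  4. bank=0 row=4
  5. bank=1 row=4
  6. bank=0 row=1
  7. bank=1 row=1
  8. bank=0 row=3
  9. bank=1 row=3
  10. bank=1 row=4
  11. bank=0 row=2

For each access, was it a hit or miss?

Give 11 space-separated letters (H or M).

Acc 1: bank0 row1 -> MISS (open row1); precharges=0
Acc 2: bank1 row1 -> MISS (open row1); precharges=0
Acc 3: bank0 row2 -> MISS (open row2); precharges=1
Acc 4: bank0 row4 -> MISS (open row4); precharges=2
Acc 5: bank1 row4 -> MISS (open row4); precharges=3
Acc 6: bank0 row1 -> MISS (open row1); precharges=4
Acc 7: bank1 row1 -> MISS (open row1); precharges=5
Acc 8: bank0 row3 -> MISS (open row3); precharges=6
Acc 9: bank1 row3 -> MISS (open row3); precharges=7
Acc 10: bank1 row4 -> MISS (open row4); precharges=8
Acc 11: bank0 row2 -> MISS (open row2); precharges=9

Answer: M M M M M M M M M M M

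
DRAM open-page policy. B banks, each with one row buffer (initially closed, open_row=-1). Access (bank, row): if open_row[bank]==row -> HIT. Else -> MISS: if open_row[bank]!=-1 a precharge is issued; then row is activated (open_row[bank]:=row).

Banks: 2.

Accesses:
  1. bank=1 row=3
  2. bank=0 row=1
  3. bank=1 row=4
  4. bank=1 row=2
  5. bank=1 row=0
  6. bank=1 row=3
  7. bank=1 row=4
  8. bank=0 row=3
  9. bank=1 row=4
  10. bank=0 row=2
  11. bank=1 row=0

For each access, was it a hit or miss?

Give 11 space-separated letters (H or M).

Answer: M M M M M M M M H M M

Derivation:
Acc 1: bank1 row3 -> MISS (open row3); precharges=0
Acc 2: bank0 row1 -> MISS (open row1); precharges=0
Acc 3: bank1 row4 -> MISS (open row4); precharges=1
Acc 4: bank1 row2 -> MISS (open row2); precharges=2
Acc 5: bank1 row0 -> MISS (open row0); precharges=3
Acc 6: bank1 row3 -> MISS (open row3); precharges=4
Acc 7: bank1 row4 -> MISS (open row4); precharges=5
Acc 8: bank0 row3 -> MISS (open row3); precharges=6
Acc 9: bank1 row4 -> HIT
Acc 10: bank0 row2 -> MISS (open row2); precharges=7
Acc 11: bank1 row0 -> MISS (open row0); precharges=8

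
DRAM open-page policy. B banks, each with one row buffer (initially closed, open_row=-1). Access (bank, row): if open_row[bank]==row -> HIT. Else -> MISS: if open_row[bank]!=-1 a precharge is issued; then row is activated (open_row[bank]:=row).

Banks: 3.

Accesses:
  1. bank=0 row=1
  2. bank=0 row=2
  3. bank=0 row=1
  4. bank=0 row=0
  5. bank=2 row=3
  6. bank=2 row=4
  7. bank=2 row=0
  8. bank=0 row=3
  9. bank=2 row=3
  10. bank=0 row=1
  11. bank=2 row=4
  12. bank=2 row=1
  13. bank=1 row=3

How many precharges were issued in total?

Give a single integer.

Answer: 10

Derivation:
Acc 1: bank0 row1 -> MISS (open row1); precharges=0
Acc 2: bank0 row2 -> MISS (open row2); precharges=1
Acc 3: bank0 row1 -> MISS (open row1); precharges=2
Acc 4: bank0 row0 -> MISS (open row0); precharges=3
Acc 5: bank2 row3 -> MISS (open row3); precharges=3
Acc 6: bank2 row4 -> MISS (open row4); precharges=4
Acc 7: bank2 row0 -> MISS (open row0); precharges=5
Acc 8: bank0 row3 -> MISS (open row3); precharges=6
Acc 9: bank2 row3 -> MISS (open row3); precharges=7
Acc 10: bank0 row1 -> MISS (open row1); precharges=8
Acc 11: bank2 row4 -> MISS (open row4); precharges=9
Acc 12: bank2 row1 -> MISS (open row1); precharges=10
Acc 13: bank1 row3 -> MISS (open row3); precharges=10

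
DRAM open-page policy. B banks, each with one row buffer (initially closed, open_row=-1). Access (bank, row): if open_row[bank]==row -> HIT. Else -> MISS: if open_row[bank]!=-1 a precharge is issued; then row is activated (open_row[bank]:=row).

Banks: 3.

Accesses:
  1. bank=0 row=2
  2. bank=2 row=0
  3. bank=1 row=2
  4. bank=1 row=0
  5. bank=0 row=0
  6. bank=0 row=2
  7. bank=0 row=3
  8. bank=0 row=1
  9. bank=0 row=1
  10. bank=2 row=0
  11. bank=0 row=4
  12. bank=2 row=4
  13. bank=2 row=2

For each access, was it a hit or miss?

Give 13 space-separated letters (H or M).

Acc 1: bank0 row2 -> MISS (open row2); precharges=0
Acc 2: bank2 row0 -> MISS (open row0); precharges=0
Acc 3: bank1 row2 -> MISS (open row2); precharges=0
Acc 4: bank1 row0 -> MISS (open row0); precharges=1
Acc 5: bank0 row0 -> MISS (open row0); precharges=2
Acc 6: bank0 row2 -> MISS (open row2); precharges=3
Acc 7: bank0 row3 -> MISS (open row3); precharges=4
Acc 8: bank0 row1 -> MISS (open row1); precharges=5
Acc 9: bank0 row1 -> HIT
Acc 10: bank2 row0 -> HIT
Acc 11: bank0 row4 -> MISS (open row4); precharges=6
Acc 12: bank2 row4 -> MISS (open row4); precharges=7
Acc 13: bank2 row2 -> MISS (open row2); precharges=8

Answer: M M M M M M M M H H M M M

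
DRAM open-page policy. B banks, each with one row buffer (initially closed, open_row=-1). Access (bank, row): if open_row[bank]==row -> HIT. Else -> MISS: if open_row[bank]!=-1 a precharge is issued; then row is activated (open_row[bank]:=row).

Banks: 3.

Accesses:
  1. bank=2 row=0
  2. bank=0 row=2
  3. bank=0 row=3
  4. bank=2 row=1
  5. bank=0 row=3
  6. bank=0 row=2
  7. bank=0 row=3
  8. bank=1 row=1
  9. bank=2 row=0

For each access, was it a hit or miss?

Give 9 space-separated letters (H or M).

Answer: M M M M H M M M M

Derivation:
Acc 1: bank2 row0 -> MISS (open row0); precharges=0
Acc 2: bank0 row2 -> MISS (open row2); precharges=0
Acc 3: bank0 row3 -> MISS (open row3); precharges=1
Acc 4: bank2 row1 -> MISS (open row1); precharges=2
Acc 5: bank0 row3 -> HIT
Acc 6: bank0 row2 -> MISS (open row2); precharges=3
Acc 7: bank0 row3 -> MISS (open row3); precharges=4
Acc 8: bank1 row1 -> MISS (open row1); precharges=4
Acc 9: bank2 row0 -> MISS (open row0); precharges=5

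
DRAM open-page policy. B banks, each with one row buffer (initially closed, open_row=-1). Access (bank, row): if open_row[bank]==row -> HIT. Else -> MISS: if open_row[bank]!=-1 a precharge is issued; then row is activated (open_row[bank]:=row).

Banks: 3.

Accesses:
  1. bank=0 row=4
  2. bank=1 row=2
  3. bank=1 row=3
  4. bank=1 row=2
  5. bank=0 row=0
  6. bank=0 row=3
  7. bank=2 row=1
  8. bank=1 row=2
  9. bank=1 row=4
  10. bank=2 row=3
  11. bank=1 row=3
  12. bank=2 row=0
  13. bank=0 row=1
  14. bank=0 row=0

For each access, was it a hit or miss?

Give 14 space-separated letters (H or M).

Answer: M M M M M M M H M M M M M M

Derivation:
Acc 1: bank0 row4 -> MISS (open row4); precharges=0
Acc 2: bank1 row2 -> MISS (open row2); precharges=0
Acc 3: bank1 row3 -> MISS (open row3); precharges=1
Acc 4: bank1 row2 -> MISS (open row2); precharges=2
Acc 5: bank0 row0 -> MISS (open row0); precharges=3
Acc 6: bank0 row3 -> MISS (open row3); precharges=4
Acc 7: bank2 row1 -> MISS (open row1); precharges=4
Acc 8: bank1 row2 -> HIT
Acc 9: bank1 row4 -> MISS (open row4); precharges=5
Acc 10: bank2 row3 -> MISS (open row3); precharges=6
Acc 11: bank1 row3 -> MISS (open row3); precharges=7
Acc 12: bank2 row0 -> MISS (open row0); precharges=8
Acc 13: bank0 row1 -> MISS (open row1); precharges=9
Acc 14: bank0 row0 -> MISS (open row0); precharges=10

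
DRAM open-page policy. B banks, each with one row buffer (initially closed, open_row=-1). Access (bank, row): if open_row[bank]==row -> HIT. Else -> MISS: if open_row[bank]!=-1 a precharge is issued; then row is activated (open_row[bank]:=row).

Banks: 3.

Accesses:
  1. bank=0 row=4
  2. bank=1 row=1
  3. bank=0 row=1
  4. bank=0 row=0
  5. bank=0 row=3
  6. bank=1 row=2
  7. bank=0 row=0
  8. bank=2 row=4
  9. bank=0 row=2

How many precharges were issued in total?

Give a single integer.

Answer: 6

Derivation:
Acc 1: bank0 row4 -> MISS (open row4); precharges=0
Acc 2: bank1 row1 -> MISS (open row1); precharges=0
Acc 3: bank0 row1 -> MISS (open row1); precharges=1
Acc 4: bank0 row0 -> MISS (open row0); precharges=2
Acc 5: bank0 row3 -> MISS (open row3); precharges=3
Acc 6: bank1 row2 -> MISS (open row2); precharges=4
Acc 7: bank0 row0 -> MISS (open row0); precharges=5
Acc 8: bank2 row4 -> MISS (open row4); precharges=5
Acc 9: bank0 row2 -> MISS (open row2); precharges=6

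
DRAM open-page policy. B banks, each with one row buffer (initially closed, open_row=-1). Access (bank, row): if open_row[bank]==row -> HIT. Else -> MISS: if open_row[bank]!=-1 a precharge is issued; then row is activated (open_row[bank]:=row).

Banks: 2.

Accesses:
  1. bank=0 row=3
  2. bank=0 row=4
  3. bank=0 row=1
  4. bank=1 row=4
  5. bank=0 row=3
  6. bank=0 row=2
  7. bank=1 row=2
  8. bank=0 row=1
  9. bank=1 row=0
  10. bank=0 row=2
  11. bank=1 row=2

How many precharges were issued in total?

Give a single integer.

Answer: 9

Derivation:
Acc 1: bank0 row3 -> MISS (open row3); precharges=0
Acc 2: bank0 row4 -> MISS (open row4); precharges=1
Acc 3: bank0 row1 -> MISS (open row1); precharges=2
Acc 4: bank1 row4 -> MISS (open row4); precharges=2
Acc 5: bank0 row3 -> MISS (open row3); precharges=3
Acc 6: bank0 row2 -> MISS (open row2); precharges=4
Acc 7: bank1 row2 -> MISS (open row2); precharges=5
Acc 8: bank0 row1 -> MISS (open row1); precharges=6
Acc 9: bank1 row0 -> MISS (open row0); precharges=7
Acc 10: bank0 row2 -> MISS (open row2); precharges=8
Acc 11: bank1 row2 -> MISS (open row2); precharges=9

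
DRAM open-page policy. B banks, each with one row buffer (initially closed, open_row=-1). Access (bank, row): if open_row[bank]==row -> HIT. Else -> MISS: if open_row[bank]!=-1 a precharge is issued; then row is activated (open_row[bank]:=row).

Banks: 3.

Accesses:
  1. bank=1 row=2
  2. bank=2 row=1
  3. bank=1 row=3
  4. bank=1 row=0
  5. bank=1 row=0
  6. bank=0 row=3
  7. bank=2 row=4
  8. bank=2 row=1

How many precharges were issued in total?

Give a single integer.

Acc 1: bank1 row2 -> MISS (open row2); precharges=0
Acc 2: bank2 row1 -> MISS (open row1); precharges=0
Acc 3: bank1 row3 -> MISS (open row3); precharges=1
Acc 4: bank1 row0 -> MISS (open row0); precharges=2
Acc 5: bank1 row0 -> HIT
Acc 6: bank0 row3 -> MISS (open row3); precharges=2
Acc 7: bank2 row4 -> MISS (open row4); precharges=3
Acc 8: bank2 row1 -> MISS (open row1); precharges=4

Answer: 4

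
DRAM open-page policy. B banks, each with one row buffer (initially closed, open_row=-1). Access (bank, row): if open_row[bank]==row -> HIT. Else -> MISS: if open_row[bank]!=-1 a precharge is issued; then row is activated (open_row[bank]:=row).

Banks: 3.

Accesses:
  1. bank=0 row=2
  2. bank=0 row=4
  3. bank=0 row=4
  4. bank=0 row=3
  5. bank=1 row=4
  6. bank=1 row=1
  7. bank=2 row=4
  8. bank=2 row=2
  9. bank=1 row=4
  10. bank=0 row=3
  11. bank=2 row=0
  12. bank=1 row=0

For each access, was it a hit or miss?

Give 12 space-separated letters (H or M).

Answer: M M H M M M M M M H M M

Derivation:
Acc 1: bank0 row2 -> MISS (open row2); precharges=0
Acc 2: bank0 row4 -> MISS (open row4); precharges=1
Acc 3: bank0 row4 -> HIT
Acc 4: bank0 row3 -> MISS (open row3); precharges=2
Acc 5: bank1 row4 -> MISS (open row4); precharges=2
Acc 6: bank1 row1 -> MISS (open row1); precharges=3
Acc 7: bank2 row4 -> MISS (open row4); precharges=3
Acc 8: bank2 row2 -> MISS (open row2); precharges=4
Acc 9: bank1 row4 -> MISS (open row4); precharges=5
Acc 10: bank0 row3 -> HIT
Acc 11: bank2 row0 -> MISS (open row0); precharges=6
Acc 12: bank1 row0 -> MISS (open row0); precharges=7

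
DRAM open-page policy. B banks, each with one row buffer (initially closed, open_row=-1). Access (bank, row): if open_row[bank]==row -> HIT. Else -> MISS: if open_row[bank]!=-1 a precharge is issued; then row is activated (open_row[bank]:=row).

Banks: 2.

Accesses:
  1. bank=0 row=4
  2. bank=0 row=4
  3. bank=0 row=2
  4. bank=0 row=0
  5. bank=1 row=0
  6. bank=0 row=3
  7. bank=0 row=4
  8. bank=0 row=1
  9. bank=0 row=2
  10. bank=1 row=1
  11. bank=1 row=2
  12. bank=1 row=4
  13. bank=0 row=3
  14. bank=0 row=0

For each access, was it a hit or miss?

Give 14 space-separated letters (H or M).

Acc 1: bank0 row4 -> MISS (open row4); precharges=0
Acc 2: bank0 row4 -> HIT
Acc 3: bank0 row2 -> MISS (open row2); precharges=1
Acc 4: bank0 row0 -> MISS (open row0); precharges=2
Acc 5: bank1 row0 -> MISS (open row0); precharges=2
Acc 6: bank0 row3 -> MISS (open row3); precharges=3
Acc 7: bank0 row4 -> MISS (open row4); precharges=4
Acc 8: bank0 row1 -> MISS (open row1); precharges=5
Acc 9: bank0 row2 -> MISS (open row2); precharges=6
Acc 10: bank1 row1 -> MISS (open row1); precharges=7
Acc 11: bank1 row2 -> MISS (open row2); precharges=8
Acc 12: bank1 row4 -> MISS (open row4); precharges=9
Acc 13: bank0 row3 -> MISS (open row3); precharges=10
Acc 14: bank0 row0 -> MISS (open row0); precharges=11

Answer: M H M M M M M M M M M M M M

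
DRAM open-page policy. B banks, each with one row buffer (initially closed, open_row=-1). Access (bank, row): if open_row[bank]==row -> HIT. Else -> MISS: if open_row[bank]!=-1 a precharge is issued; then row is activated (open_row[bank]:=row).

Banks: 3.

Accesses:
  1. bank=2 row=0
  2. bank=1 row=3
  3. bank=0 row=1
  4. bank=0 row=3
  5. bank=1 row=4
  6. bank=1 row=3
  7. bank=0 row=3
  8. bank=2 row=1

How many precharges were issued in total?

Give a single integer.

Acc 1: bank2 row0 -> MISS (open row0); precharges=0
Acc 2: bank1 row3 -> MISS (open row3); precharges=0
Acc 3: bank0 row1 -> MISS (open row1); precharges=0
Acc 4: bank0 row3 -> MISS (open row3); precharges=1
Acc 5: bank1 row4 -> MISS (open row4); precharges=2
Acc 6: bank1 row3 -> MISS (open row3); precharges=3
Acc 7: bank0 row3 -> HIT
Acc 8: bank2 row1 -> MISS (open row1); precharges=4

Answer: 4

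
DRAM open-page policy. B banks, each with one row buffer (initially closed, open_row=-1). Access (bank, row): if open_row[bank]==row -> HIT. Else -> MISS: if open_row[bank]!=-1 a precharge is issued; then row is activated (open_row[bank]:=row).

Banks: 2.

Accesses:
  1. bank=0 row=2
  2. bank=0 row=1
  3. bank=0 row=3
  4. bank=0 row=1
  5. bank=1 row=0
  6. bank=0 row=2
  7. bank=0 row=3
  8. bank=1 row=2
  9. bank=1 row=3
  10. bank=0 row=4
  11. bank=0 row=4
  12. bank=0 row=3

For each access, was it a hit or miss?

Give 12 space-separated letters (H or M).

Acc 1: bank0 row2 -> MISS (open row2); precharges=0
Acc 2: bank0 row1 -> MISS (open row1); precharges=1
Acc 3: bank0 row3 -> MISS (open row3); precharges=2
Acc 4: bank0 row1 -> MISS (open row1); precharges=3
Acc 5: bank1 row0 -> MISS (open row0); precharges=3
Acc 6: bank0 row2 -> MISS (open row2); precharges=4
Acc 7: bank0 row3 -> MISS (open row3); precharges=5
Acc 8: bank1 row2 -> MISS (open row2); precharges=6
Acc 9: bank1 row3 -> MISS (open row3); precharges=7
Acc 10: bank0 row4 -> MISS (open row4); precharges=8
Acc 11: bank0 row4 -> HIT
Acc 12: bank0 row3 -> MISS (open row3); precharges=9

Answer: M M M M M M M M M M H M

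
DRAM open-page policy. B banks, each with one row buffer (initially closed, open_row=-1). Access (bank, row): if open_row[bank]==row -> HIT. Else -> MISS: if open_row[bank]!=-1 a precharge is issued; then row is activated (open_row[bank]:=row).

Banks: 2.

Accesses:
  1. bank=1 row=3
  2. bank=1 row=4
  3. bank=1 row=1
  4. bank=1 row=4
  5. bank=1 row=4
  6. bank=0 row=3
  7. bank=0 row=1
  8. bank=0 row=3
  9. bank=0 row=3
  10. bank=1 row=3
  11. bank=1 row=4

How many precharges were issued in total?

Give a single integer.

Answer: 7

Derivation:
Acc 1: bank1 row3 -> MISS (open row3); precharges=0
Acc 2: bank1 row4 -> MISS (open row4); precharges=1
Acc 3: bank1 row1 -> MISS (open row1); precharges=2
Acc 4: bank1 row4 -> MISS (open row4); precharges=3
Acc 5: bank1 row4 -> HIT
Acc 6: bank0 row3 -> MISS (open row3); precharges=3
Acc 7: bank0 row1 -> MISS (open row1); precharges=4
Acc 8: bank0 row3 -> MISS (open row3); precharges=5
Acc 9: bank0 row3 -> HIT
Acc 10: bank1 row3 -> MISS (open row3); precharges=6
Acc 11: bank1 row4 -> MISS (open row4); precharges=7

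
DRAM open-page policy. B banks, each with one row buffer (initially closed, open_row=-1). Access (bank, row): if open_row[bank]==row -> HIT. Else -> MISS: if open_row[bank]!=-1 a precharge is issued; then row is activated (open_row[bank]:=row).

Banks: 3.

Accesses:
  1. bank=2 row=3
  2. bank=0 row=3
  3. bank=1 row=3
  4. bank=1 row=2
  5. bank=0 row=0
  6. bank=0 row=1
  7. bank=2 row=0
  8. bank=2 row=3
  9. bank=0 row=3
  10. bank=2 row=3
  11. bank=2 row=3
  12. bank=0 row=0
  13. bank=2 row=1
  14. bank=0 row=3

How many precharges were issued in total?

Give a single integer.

Answer: 9

Derivation:
Acc 1: bank2 row3 -> MISS (open row3); precharges=0
Acc 2: bank0 row3 -> MISS (open row3); precharges=0
Acc 3: bank1 row3 -> MISS (open row3); precharges=0
Acc 4: bank1 row2 -> MISS (open row2); precharges=1
Acc 5: bank0 row0 -> MISS (open row0); precharges=2
Acc 6: bank0 row1 -> MISS (open row1); precharges=3
Acc 7: bank2 row0 -> MISS (open row0); precharges=4
Acc 8: bank2 row3 -> MISS (open row3); precharges=5
Acc 9: bank0 row3 -> MISS (open row3); precharges=6
Acc 10: bank2 row3 -> HIT
Acc 11: bank2 row3 -> HIT
Acc 12: bank0 row0 -> MISS (open row0); precharges=7
Acc 13: bank2 row1 -> MISS (open row1); precharges=8
Acc 14: bank0 row3 -> MISS (open row3); precharges=9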